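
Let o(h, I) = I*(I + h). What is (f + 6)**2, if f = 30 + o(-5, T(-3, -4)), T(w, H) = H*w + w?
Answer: 5184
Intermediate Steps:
T(w, H) = w + H*w
f = 66 (f = 30 + (-3*(1 - 4))*(-3*(1 - 4) - 5) = 30 + (-3*(-3))*(-3*(-3) - 5) = 30 + 9*(9 - 5) = 30 + 9*4 = 30 + 36 = 66)
(f + 6)**2 = (66 + 6)**2 = 72**2 = 5184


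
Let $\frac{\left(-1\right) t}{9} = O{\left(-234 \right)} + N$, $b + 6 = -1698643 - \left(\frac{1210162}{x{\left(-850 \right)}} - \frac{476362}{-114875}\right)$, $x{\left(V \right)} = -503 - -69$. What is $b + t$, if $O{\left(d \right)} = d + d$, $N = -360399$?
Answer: $\frac{38686522577071}{24927875} \approx 1.5519 \cdot 10^{6}$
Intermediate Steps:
$O{\left(d \right)} = 2 d$
$x{\left(V \right)} = -434$ ($x{\left(V \right)} = -503 + 69 = -434$)
$b = - \frac{42274304631554}{24927875}$ ($b = -6 - \left(1698643 - \frac{605081}{217} + \frac{476362}{114875}\right) = -6 - \frac{42274155064304}{24927875} = - \frac{42274304631554}{24927875} \approx -1.6959 \cdot 10^{6}$)
$t = 3247803$ ($t = - 9 \left(2 \left(-234\right) - 360399\right) = - 9 \left(-468 - 360399\right) = \left(-9\right) \left(-360867\right) = 3247803$)
$b + t = - \frac{42274304631554}{24927875} + 3247803 = \frac{38686522577071}{24927875}$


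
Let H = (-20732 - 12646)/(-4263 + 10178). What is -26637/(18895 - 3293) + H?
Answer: -678321411/92285830 ≈ -7.3502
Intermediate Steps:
H = -33378/5915 ≈ -5.6429
-26637/(18895 - 3293) + H = -26637/(18895 - 3293) - 33378/5915 = -26637/15602 - 33378/5915 = -678321411/92285830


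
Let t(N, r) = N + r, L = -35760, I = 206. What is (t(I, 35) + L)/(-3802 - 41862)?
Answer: 35519/45664 ≈ 0.77783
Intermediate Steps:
(t(I, 35) + L)/(-3802 - 41862) = ((206 + 35) - 35760)/(-3802 - 41862) = (241 - 35760)/(-45664) = -35519*(-1/45664) = 35519/45664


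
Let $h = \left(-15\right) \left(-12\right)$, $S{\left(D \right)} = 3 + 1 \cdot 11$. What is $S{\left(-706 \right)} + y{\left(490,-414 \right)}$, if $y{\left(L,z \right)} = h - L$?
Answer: $-296$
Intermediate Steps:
$S{\left(D \right)} = 14$ ($S{\left(D \right)} = 3 + 11 = 14$)
$h = 180$
$y{\left(L,z \right)} = 180 - L$
$S{\left(-706 \right)} + y{\left(490,-414 \right)} = 14 + \left(180 - 490\right) = 14 - 310 = -296$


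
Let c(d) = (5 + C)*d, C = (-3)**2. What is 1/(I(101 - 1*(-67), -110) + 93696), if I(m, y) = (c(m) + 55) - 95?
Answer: 1/96008 ≈ 1.0416e-5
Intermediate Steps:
C = 9
c(d) = 14*d (c(d) = (5 + 9)*d = 14*d)
I(m, y) = -40 + 14*m (I(m, y) = (14*m + 55) - 95 = (55 + 14*m) - 95 = -40 + 14*m)
1/(I(101 - 1*(-67), -110) + 93696) = 1/((-40 + 14*(101 - 1*(-67))) + 93696) = 1/((-40 + 14*(101 + 67)) + 93696) = 1/((-40 + 14*168) + 93696) = 1/((-40 + 2352) + 93696) = 1/(2312 + 93696) = 1/96008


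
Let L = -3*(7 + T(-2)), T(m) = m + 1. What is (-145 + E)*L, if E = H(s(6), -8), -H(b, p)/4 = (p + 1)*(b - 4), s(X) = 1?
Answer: 4122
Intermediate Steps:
T(m) = 1 + m
H(b, p) = -4*(1 + p)*(-4 + b) (H(b, p) = -4*(p + 1)*(b - 4) = -4*(1 + p)*(-4 + b))
E = -84 (E = 16 - 4*1 + 16*(-8) - 4*1*(-8) = 16 - 4 - 128 + 32 = -84)
L = -18 (L = -3*(7 + (1 - 2)) = -3*(7 - 1) = -3*6 = -18)
(-145 + E)*L = (-145 - 84)*(-18) = -229*(-18) = 4122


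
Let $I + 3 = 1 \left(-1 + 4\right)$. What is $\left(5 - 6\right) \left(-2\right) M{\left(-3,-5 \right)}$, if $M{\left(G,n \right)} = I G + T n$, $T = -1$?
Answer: $10$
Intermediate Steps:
$I = 0$ ($I = -3 + 1 \left(-1 + 4\right) = -3 + 1 \cdot 3 = -3 + 3 = 0$)
$M{\left(G,n \right)} = - n$ ($M{\left(G,n \right)} = 0 G - n = 0 - n = - n$)
$\left(5 - 6\right) \left(-2\right) M{\left(-3,-5 \right)} = \left(5 - 6\right) \left(-2\right) \left(\left(-1\right) \left(-5\right)\right) = \left(5 - 6\right) \left(-2\right) 5 = \left(-1\right) \left(-2\right) 5 = 2 \cdot 5 = 10$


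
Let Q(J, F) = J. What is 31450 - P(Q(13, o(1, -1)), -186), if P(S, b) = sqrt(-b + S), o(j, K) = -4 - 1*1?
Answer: 31450 - sqrt(199) ≈ 31436.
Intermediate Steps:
o(j, K) = -5 (o(j, K) = -4 - 1 = -5)
P(S, b) = sqrt(S - b)
31450 - P(Q(13, o(1, -1)), -186) = 31450 - sqrt(13 - 1*(-186)) = 31450 - sqrt(13 + 186) = 31450 - sqrt(199)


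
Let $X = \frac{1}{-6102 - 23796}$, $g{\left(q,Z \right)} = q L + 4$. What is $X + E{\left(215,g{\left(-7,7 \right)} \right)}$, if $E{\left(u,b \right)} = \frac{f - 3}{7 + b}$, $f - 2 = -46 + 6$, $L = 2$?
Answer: $\frac{408605}{29898} \approx 13.667$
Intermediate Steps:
$f = -38$ ($f = 2 + \left(-46 + 6\right) = 2 - 40 = -38$)
$g{\left(q,Z \right)} = 4 + 2 q$ ($g{\left(q,Z \right)} = q 2 + 4 = 2 q + 4 = 4 + 2 q$)
$X = - \frac{1}{29898}$ ($X = \frac{1}{-29898} = - \frac{1}{29898} \approx -3.3447 \cdot 10^{-5}$)
$E{\left(u,b \right)} = - \frac{41}{7 + b}$ ($E{\left(u,b \right)} = \frac{-38 - 3}{7 + b} = - \frac{41}{7 + b}$)
$X + E{\left(215,g{\left(-7,7 \right)} \right)} = - \frac{1}{29898} - \frac{41}{7 + \left(4 + 2 \left(-7\right)\right)} = - \frac{1}{29898} - \frac{41}{7 + \left(4 - 14\right)} = - \frac{1}{29898} - \frac{41}{7 - 10} = - \frac{1}{29898} - \frac{41}{-3} = - \frac{1}{29898} - - \frac{41}{3} = - \frac{1}{29898} + \frac{41}{3} = \frac{408605}{29898}$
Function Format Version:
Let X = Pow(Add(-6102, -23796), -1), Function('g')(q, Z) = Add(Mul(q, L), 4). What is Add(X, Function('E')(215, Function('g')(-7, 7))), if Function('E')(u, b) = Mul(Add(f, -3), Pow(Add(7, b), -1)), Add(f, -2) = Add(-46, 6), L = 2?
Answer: Rational(408605, 29898) ≈ 13.667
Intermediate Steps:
f = -38 (f = Add(2, Add(-46, 6)) = Add(2, -40) = -38)
Function('g')(q, Z) = Add(4, Mul(2, q)) (Function('g')(q, Z) = Add(Mul(q, 2), 4) = Add(Mul(2, q), 4) = Add(4, Mul(2, q)))
X = Rational(-1, 29898) (X = Pow(-29898, -1) = Rational(-1, 29898) ≈ -3.3447e-5)
Function('E')(u, b) = Mul(-41, Pow(Add(7, b), -1)) (Function('E')(u, b) = Mul(Add(-38, -3), Pow(Add(7, b), -1)) = Mul(-41, Pow(Add(7, b), -1)))
Add(X, Function('E')(215, Function('g')(-7, 7))) = Add(Rational(-1, 29898), Mul(-41, Pow(Add(7, Add(4, Mul(2, -7))), -1))) = Add(Rational(-1, 29898), Mul(-41, Pow(Add(7, Add(4, -14)), -1))) = Add(Rational(-1, 29898), Mul(-41, Pow(Add(7, -10), -1))) = Add(Rational(-1, 29898), Mul(-41, Pow(-3, -1))) = Add(Rational(-1, 29898), Mul(-41, Rational(-1, 3))) = Add(Rational(-1, 29898), Rational(41, 3)) = Rational(408605, 29898)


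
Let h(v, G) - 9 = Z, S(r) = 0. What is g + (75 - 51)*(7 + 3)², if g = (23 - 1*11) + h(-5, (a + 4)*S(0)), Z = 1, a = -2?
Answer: 2422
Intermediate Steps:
h(v, G) = 10 (h(v, G) = 9 + 1 = 10)
g = 22 (g = (23 - 1*11) + 10 = (23 - 11) + 10 = 12 + 10 = 22)
g + (75 - 51)*(7 + 3)² = 22 + (75 - 51)*(7 + 3)² = 22 + 24*10² = 22 + 24*100 = 22 + 2400 = 2422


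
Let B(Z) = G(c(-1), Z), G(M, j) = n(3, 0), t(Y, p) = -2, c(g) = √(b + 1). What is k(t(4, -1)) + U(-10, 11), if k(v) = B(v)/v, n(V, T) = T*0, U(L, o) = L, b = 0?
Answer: -10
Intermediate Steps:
c(g) = 1 (c(g) = √(0 + 1) = √1 = 1)
n(V, T) = 0
G(M, j) = 0
B(Z) = 0
k(v) = 0 (k(v) = 0/v = 0)
k(t(4, -1)) + U(-10, 11) = 0 - 10 = -10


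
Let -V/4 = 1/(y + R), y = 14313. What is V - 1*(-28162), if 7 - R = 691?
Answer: 383819894/13629 ≈ 28162.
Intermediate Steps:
R = -684 (R = 7 - 1*691 = 7 - 691 = -684)
V = -4/13629 (V = -4/(14313 - 684) = -4/13629 ≈ -0.00029349)
V - 1*(-28162) = -4/13629 - 1*(-28162) = -4/13629 + 28162 = 383819894/13629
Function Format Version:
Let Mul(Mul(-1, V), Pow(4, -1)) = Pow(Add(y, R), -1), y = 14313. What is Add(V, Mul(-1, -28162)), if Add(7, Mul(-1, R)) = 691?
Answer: Rational(383819894, 13629) ≈ 28162.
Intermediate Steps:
R = -684 (R = Add(7, Mul(-1, 691)) = Add(7, -691) = -684)
V = Rational(-4, 13629) (V = Mul(-4, Pow(Add(14313, -684), -1)) = Mul(-4, Pow(13629, -1)) = Mul(-4, Rational(1, 13629)) = Rational(-4, 13629) ≈ -0.00029349)
Add(V, Mul(-1, -28162)) = Add(Rational(-4, 13629), Mul(-1, -28162)) = Add(Rational(-4, 13629), 28162) = Rational(383819894, 13629)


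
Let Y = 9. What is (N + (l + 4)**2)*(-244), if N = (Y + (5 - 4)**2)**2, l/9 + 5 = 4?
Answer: -30500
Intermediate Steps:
l = -9 (l = -45 + 9*4 = -45 + 36 = -9)
N = 100 (N = (9 + (5 - 4)**2)**2 = (9 + 1**2)**2 = (9 + 1)**2 = 10**2 = 100)
(N + (l + 4)**2)*(-244) = (100 + (-9 + 4)**2)*(-244) = (100 + (-5)**2)*(-244) = (100 + 25)*(-244) = 125*(-244) = -30500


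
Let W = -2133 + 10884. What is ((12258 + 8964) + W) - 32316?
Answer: -2343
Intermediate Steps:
W = 8751
((12258 + 8964) + W) - 32316 = ((12258 + 8964) + 8751) - 32316 = (21222 + 8751) - 32316 = 29973 - 32316 = -2343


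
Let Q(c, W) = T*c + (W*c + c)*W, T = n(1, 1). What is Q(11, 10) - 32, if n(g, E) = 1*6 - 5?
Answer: 1189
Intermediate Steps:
n(g, E) = 1 (n(g, E) = 6 - 5 = 1)
T = 1
Q(c, W) = c + W*(c + W*c) (Q(c, W) = 1*c + (W*c + c)*W = c + (c + W*c)*W = c + W*(c + W*c))
Q(11, 10) - 32 = 11*(1 + 10 + 10²) - 32 = 11*(1 + 10 + 100) - 32 = 11*111 - 32 = 1221 - 32 = 1189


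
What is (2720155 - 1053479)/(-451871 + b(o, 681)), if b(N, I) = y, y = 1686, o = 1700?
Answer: -1666676/450185 ≈ -3.7022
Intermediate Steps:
b(N, I) = 1686
(2720155 - 1053479)/(-451871 + b(o, 681)) = (2720155 - 1053479)/(-451871 + 1686) = 1666676/(-450185) = 1666676*(-1/450185) = -1666676/450185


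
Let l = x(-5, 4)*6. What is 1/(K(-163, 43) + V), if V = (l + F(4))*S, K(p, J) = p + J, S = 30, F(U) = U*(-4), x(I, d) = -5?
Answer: -1/1500 ≈ -0.00066667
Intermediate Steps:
F(U) = -4*U
l = -30 (l = -5*6 = -30)
K(p, J) = J + p
V = -1380 (V = (-30 - 4*4)*30 = (-30 - 16)*30 = -46*30 = -1380)
1/(K(-163, 43) + V) = 1/((43 - 163) - 1380) = 1/(-120 - 1380) = 1/(-1500) = -1/1500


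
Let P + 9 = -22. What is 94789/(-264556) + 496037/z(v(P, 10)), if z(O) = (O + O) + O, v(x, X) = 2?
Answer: 65614497919/793668 ≈ 82673.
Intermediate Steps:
P = -31 (P = -9 - 22 = -31)
z(O) = 3*O (z(O) = 2*O + O = 3*O)
94789/(-264556) + 496037/z(v(P, 10)) = 94789/(-264556) + 496037/((3*2)) = 94789*(-1/264556) + 496037/6 = -94789/264556 + 496037*(⅙) = -94789/264556 + 496037/6 = 65614497919/793668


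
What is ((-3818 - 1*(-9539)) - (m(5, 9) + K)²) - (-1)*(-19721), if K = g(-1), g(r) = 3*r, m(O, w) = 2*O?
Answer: -14049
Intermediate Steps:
K = -3 (K = 3*(-1) = -3)
((-3818 - 1*(-9539)) - (m(5, 9) + K)²) - (-1)*(-19721) = ((-3818 - 1*(-9539)) - (2*5 - 3)²) - (-1)*(-19721) = ((-3818 + 9539) - (10 - 3)²) - 1*19721 = (5721 - 1*7²) - 19721 = (5721 - 1*49) - 19721 = (5721 - 49) - 19721 = 5672 - 19721 = -14049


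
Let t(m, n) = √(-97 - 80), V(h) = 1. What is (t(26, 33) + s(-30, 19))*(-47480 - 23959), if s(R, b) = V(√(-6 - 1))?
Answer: -71439 - 71439*I*√177 ≈ -71439.0 - 9.5043e+5*I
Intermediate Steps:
s(R, b) = 1
t(m, n) = I*√177 (t(m, n) = √(-177) = I*√177)
(t(26, 33) + s(-30, 19))*(-47480 - 23959) = (I*√177 + 1)*(-47480 - 23959) = (1 + I*√177)*(-71439) = -71439 - 71439*I*√177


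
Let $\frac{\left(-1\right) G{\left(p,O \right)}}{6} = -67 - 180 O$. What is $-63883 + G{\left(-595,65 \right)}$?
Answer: $6719$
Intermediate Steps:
$G{\left(p,O \right)} = 402 + 1080 O$ ($G{\left(p,O \right)} = - 6 \left(-67 - 180 O\right) = 402 + 1080 O$)
$-63883 + G{\left(-595,65 \right)} = -63883 + \left(402 + 1080 \cdot 65\right) = -63883 + \left(402 + 70200\right) = -63883 + 70602 = 6719$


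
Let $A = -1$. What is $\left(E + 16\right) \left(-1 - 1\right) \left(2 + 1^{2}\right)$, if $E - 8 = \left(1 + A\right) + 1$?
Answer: $-150$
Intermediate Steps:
$E = 9$ ($E = 8 + \left(\left(1 - 1\right) + 1\right) = 8 + \left(0 + 1\right) = 8 + 1 = 9$)
$\left(E + 16\right) \left(-1 - 1\right) \left(2 + 1^{2}\right) = \left(9 + 16\right) \left(-1 - 1\right) \left(2 + 1^{2}\right) = 25 \left(- 2 \left(2 + 1\right)\right) = 25 \left(\left(-2\right) 3\right) = 25 \left(-6\right) = -150$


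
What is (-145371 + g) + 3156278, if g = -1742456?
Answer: 1268451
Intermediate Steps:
(-145371 + g) + 3156278 = (-145371 - 1742456) + 3156278 = -1887827 + 3156278 = 1268451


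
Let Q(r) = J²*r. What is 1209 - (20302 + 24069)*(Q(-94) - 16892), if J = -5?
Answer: 853787991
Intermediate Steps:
Q(r) = 25*r (Q(r) = (-5)²*r = 25*r)
1209 - (20302 + 24069)*(Q(-94) - 16892) = 1209 - (20302 + 24069)*(25*(-94) - 16892) = 1209 - 44371*(-2350 - 16892) = 1209 - 44371*(-19242) = 1209 - 1*(-853786782) = 1209 + 853786782 = 853787991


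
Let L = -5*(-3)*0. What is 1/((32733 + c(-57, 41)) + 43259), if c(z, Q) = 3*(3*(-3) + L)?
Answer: 1/75965 ≈ 1.3164e-5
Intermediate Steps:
L = 0 (L = 15*0 = 0)
c(z, Q) = -27 (c(z, Q) = 3*(3*(-3) + 0) = 3*(-9 + 0) = 3*(-9) = -27)
1/((32733 + c(-57, 41)) + 43259) = 1/((32733 - 27) + 43259) = 1/(32706 + 43259) = 1/75965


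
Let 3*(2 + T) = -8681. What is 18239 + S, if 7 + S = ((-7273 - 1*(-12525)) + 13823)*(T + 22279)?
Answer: 1109265946/3 ≈ 3.6976e+8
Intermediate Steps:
T = -8687/3 (T = -2 + (1/3)*(-8681) = -2 - 8681/3 = -8687/3 ≈ -2895.7)
S = 1109211229/3 (S = -7 + ((-7273 - 1*(-12525)) + 13823)*(-8687/3 + 22279) = -7 + ((-7273 + 12525) + 13823)*(58150/3) = -7 + (5252 + 13823)*(58150/3) = -7 + 19075*(58150/3) = -7 + 1109211250/3 = 1109211229/3 ≈ 3.6974e+8)
18239 + S = 18239 + 1109211229/3 = 1109265946/3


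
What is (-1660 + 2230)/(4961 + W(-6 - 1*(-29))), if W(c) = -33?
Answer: 285/2464 ≈ 0.11567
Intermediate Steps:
(-1660 + 2230)/(4961 + W(-6 - 1*(-29))) = (-1660 + 2230)/(4961 - 33) = 570/4928 = 570*(1/4928) = 285/2464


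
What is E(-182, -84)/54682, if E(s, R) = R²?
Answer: 3528/27341 ≈ 0.12904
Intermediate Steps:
E(-182, -84)/54682 = (-84)²/54682 = 7056*(1/54682) = 3528/27341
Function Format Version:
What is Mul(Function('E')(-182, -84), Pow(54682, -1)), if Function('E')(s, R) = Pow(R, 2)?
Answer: Rational(3528, 27341) ≈ 0.12904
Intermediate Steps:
Mul(Function('E')(-182, -84), Pow(54682, -1)) = Mul(Pow(-84, 2), Pow(54682, -1)) = Mul(7056, Rational(1, 54682)) = Rational(3528, 27341)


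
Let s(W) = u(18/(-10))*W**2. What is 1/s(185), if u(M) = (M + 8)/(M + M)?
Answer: -18/1060975 ≈ -1.6966e-5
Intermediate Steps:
u(M) = (8 + M)/(2*M) (u(M) = (8 + M)/((2*M)) = (8 + M)*(1/(2*M)) = (8 + M)/(2*M))
s(W) = -31*W**2/18 (s(W) = ((8 + 18/(-10))/(2*((18/(-10)))))*W**2 = ((8 + 18*(-1/10))/(2*((18*(-1/10)))))*W**2 = ((8 - 9/5)/(2*(-9/5)))*W**2 = ((1/2)*(-5/9)*(31/5))*W**2 = -31*W**2/18)
1/s(185) = 1/(-31/18*185**2) = 1/(-31/18*34225) = 1/(-1060975/18) = -18/1060975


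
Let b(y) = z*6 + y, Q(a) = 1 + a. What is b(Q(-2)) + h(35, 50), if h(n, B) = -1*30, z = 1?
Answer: -25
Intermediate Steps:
b(y) = 6 + y (b(y) = 1*6 + y = 6 + y)
h(n, B) = -30
b(Q(-2)) + h(35, 50) = (6 + (1 - 2)) - 30 = (6 - 1) - 30 = 5 - 30 = -25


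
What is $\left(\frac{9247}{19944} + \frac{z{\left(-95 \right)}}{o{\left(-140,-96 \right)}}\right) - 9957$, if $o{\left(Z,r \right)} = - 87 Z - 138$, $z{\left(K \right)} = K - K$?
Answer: $- \frac{198573161}{19944} \approx -9956.5$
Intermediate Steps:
$z{\left(K \right)} = 0$
$o{\left(Z,r \right)} = -138 - 87 Z$
$\left(\frac{9247}{19944} + \frac{z{\left(-95 \right)}}{o{\left(-140,-96 \right)}}\right) - 9957 = \left(\frac{9247}{19944} + \frac{0}{-138 - -12180}\right) - 9957 = \left(9247 \cdot \frac{1}{19944} + \frac{0}{-138 + 12180}\right) - 9957 = \left(\frac{9247}{19944} + \frac{0}{12042}\right) - 9957 = \left(\frac{9247}{19944} + 0 \cdot \frac{1}{12042}\right) - 9957 = \left(\frac{9247}{19944} + 0\right) - 9957 = \frac{9247}{19944} - 9957 = - \frac{198573161}{19944}$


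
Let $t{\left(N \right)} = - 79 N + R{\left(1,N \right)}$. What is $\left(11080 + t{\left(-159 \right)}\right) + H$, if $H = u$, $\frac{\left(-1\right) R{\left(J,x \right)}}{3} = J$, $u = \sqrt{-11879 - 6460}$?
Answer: $23638 + i \sqrt{18339} \approx 23638.0 + 135.42 i$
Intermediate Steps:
$u = i \sqrt{18339}$ ($u = \sqrt{-18339} = i \sqrt{18339} \approx 135.42 i$)
$R{\left(J,x \right)} = - 3 J$
$t{\left(N \right)} = -3 - 79 N$ ($t{\left(N \right)} = - 79 N - 3 = -3 - 79 N$)
$H = i \sqrt{18339} \approx 135.42 i$
$\left(11080 + t{\left(-159 \right)}\right) + H = \left(11080 - -12558\right) + i \sqrt{18339} = \left(11080 + \left(-3 + 12561\right)\right) + i \sqrt{18339} = \left(11080 + 12558\right) + i \sqrt{18339} = 23638 + i \sqrt{18339}$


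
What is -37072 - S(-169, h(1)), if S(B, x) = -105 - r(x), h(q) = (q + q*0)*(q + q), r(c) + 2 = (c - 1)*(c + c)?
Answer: -36965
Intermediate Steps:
r(c) = -2 + 2*c*(-1 + c) (r(c) = -2 + (c - 1)*(c + c) = -2 + (-1 + c)*(2*c) = -2 + 2*c*(-1 + c))
h(q) = 2*q² (h(q) = (q + 0)*(2*q) = q*(2*q) = 2*q²)
S(B, x) = -103 - 2*x² + 2*x (S(B, x) = -105 - (-2 - 2*x + 2*x²) = -105 + (2 - 2*x² + 2*x) = -103 - 2*x² + 2*x)
-37072 - S(-169, h(1)) = -37072 - (-103 - 2*(2*1²)² + 2*(2*1²)) = -37072 - (-103 - 2*(2*1)² + 2*(2*1)) = -37072 - (-103 - 2*2² + 2*2) = -37072 - (-103 - 2*4 + 4) = -37072 - (-103 - 8 + 4) = -37072 - 1*(-107) = -37072 + 107 = -36965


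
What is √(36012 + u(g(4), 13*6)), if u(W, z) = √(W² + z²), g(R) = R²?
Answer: √(36012 + 2*√1585) ≈ 189.98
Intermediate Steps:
√(36012 + u(g(4), 13*6)) = √(36012 + √((4²)² + (13*6)²)) = √(36012 + √(16² + 78²)) = √(36012 + √(256 + 6084)) = √(36012 + √6340) = √(36012 + 2*√1585)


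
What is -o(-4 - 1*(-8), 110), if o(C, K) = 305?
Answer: -305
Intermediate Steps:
-o(-4 - 1*(-8), 110) = -1*305 = -305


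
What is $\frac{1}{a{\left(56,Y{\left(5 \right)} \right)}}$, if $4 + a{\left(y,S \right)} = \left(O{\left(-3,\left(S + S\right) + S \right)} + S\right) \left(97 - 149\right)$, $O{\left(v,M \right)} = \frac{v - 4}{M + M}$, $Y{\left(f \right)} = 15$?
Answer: $- \frac{45}{35098} \approx -0.0012821$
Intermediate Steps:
$O{\left(v,M \right)} = \frac{-4 + v}{2 M}$
$a{\left(y,S \right)} = -4 - 52 S + \frac{182}{3 S}$ ($a{\left(y,S \right)} = -4 + \left(\frac{-4 - 3}{2 \left(\left(S + S\right) + S\right)} + S\right) \left(97 - 149\right) = -4 + \left(\frac{1}{2} \frac{1}{2 S + S} \left(-7\right) + S\right) \left(-52\right) = -4 + \left(\frac{1}{2} \frac{1}{3 S} \left(-7\right) + S\right) \left(-52\right) = -4 + \left(- \frac{7}{6 S} + S\right) \left(-52\right) = -4 + \left(S - \frac{7}{6 S}\right) \left(-52\right) = -4 - \left(52 S - \frac{182}{3 S}\right) = -4 - 52 S + \frac{182}{3 S}$)
$\frac{1}{a{\left(56,Y{\left(5 \right)} \right)}} = \frac{1}{-4 - 780 + \frac{182}{3 \cdot 15}} = \frac{1}{-4 - 780 + \frac{182}{3} \cdot \frac{1}{15}} = \frac{1}{-4 - 780 + \frac{182}{45}} = \frac{1}{- \frac{35098}{45}} = - \frac{45}{35098}$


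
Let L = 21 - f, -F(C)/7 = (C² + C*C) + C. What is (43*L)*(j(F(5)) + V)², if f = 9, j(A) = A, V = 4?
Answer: 74903076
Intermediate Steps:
F(C) = -14*C² - 7*C (F(C) = -7*((C² + C*C) + C) = -7*((C² + C²) + C) = -7*(2*C² + C) = -7*(C + 2*C²) = -14*C² - 7*C)
L = 12 (L = 21 - 1*9 = 21 - 9 = 12)
(43*L)*(j(F(5)) + V)² = (43*12)*(-7*5*(1 + 2*5) + 4)² = 516*(-7*5*(1 + 10) + 4)² = 516*(-7*5*11 + 4)² = 516*(-385 + 4)² = 516*(-381)² = 516*145161 = 74903076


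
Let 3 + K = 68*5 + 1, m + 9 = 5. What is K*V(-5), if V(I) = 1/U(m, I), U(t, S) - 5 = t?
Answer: 338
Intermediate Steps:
m = -4 (m = -9 + 5 = -4)
U(t, S) = 5 + t
V(I) = 1 (V(I) = 1/(5 - 4) = 1/1 = 1)
K = 338 (K = -3 + (68*5 + 1) = -3 + (340 + 1) = -3 + 341 = 338)
K*V(-5) = 338*1 = 338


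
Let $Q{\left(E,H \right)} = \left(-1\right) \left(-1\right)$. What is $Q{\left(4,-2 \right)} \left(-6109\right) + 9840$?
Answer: $3731$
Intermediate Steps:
$Q{\left(E,H \right)} = 1$
$Q{\left(4,-2 \right)} \left(-6109\right) + 9840 = 1 \left(-6109\right) + 9840 = -6109 + 9840 = 3731$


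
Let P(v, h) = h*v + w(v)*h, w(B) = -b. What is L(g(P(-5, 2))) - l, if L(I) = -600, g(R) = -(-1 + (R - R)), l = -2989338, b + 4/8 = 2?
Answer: 2988738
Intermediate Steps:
b = 3/2 (b = -½ + 2 = 3/2 ≈ 1.5000)
w(B) = -3/2 (w(B) = -1*3/2 = -3/2)
P(v, h) = -3*h/2 + h*v (P(v, h) = h*v - 3*h/2 = -3*h/2 + h*v)
g(R) = 1 (g(R) = -(-1 + 0) = -1*(-1) = 1)
L(g(P(-5, 2))) - l = -600 - 1*(-2989338) = -600 + 2989338 = 2988738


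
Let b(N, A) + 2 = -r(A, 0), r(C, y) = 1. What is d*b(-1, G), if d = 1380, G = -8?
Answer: -4140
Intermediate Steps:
b(N, A) = -3 (b(N, A) = -2 - 1*1 = -2 - 1 = -3)
d*b(-1, G) = 1380*(-3) = -4140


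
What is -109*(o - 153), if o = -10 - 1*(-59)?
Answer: 11336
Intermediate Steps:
o = 49 (o = -10 + 59 = 49)
-109*(o - 153) = -109*(49 - 153) = -109*(-104) = 11336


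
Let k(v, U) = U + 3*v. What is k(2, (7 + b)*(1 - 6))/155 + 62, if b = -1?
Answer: 9586/155 ≈ 61.845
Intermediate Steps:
k(2, (7 + b)*(1 - 6))/155 + 62 = ((7 - 1)*(1 - 6) + 3*2)/155 + 62 = (6*(-5) + 6)/155 + 62 = (-30 + 6)/155 + 62 = (1/155)*(-24) + 62 = -24/155 + 62 = 9586/155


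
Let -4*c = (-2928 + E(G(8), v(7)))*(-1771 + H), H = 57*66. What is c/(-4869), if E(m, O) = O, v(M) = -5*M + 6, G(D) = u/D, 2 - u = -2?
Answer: -5887387/19476 ≈ -302.29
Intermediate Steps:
u = 4 (u = 2 - 1*(-2) = 2 + 2 = 4)
G(D) = 4/D
v(M) = 6 - 5*M
H = 3762
c = 5887387/4 (c = -(-2928 + (6 - 5*7))*(-1771 + 3762)/4 = -(-2928 + (6 - 35))*1991/4 = -(-2928 - 29)*1991/4 = -(-2957)*1991/4 = -¼*(-5887387) = 5887387/4 ≈ 1.4718e+6)
c/(-4869) = (5887387/4)/(-4869) = (5887387/4)*(-1/4869) = -5887387/19476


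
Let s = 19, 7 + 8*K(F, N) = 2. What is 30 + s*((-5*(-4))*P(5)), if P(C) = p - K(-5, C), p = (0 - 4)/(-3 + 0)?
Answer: 4645/6 ≈ 774.17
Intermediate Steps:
p = 4/3 (p = -4/(-3) = -4*(-1/3) = 4/3 ≈ 1.3333)
K(F, N) = -5/8 (K(F, N) = -7/8 + (1/8)*2 = -7/8 + 1/4 = -5/8)
P(C) = 47/24 (P(C) = 4/3 - 1*(-5/8) = 4/3 + 5/8 = 47/24)
30 + s*((-5*(-4))*P(5)) = 30 + 19*(-5*(-4)*(47/24)) = 30 + 19*(20*(47/24)) = 30 + 19*(235/6) = 30 + 4465/6 = 4645/6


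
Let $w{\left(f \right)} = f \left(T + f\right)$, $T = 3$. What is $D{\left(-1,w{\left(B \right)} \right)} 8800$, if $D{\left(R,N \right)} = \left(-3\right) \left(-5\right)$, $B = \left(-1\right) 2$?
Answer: $132000$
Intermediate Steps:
$B = -2$
$w{\left(f \right)} = f \left(3 + f\right)$
$D{\left(R,N \right)} = 15$
$D{\left(-1,w{\left(B \right)} \right)} 8800 = 15 \cdot 8800 = 132000$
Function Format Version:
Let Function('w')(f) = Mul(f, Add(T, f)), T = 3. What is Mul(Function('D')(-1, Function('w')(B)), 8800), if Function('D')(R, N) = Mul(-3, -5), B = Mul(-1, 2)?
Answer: 132000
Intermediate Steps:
B = -2
Function('w')(f) = Mul(f, Add(3, f))
Function('D')(R, N) = 15
Mul(Function('D')(-1, Function('w')(B)), 8800) = Mul(15, 8800) = 132000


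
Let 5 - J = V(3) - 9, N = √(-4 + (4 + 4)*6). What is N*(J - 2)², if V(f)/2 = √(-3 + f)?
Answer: 288*√11 ≈ 955.19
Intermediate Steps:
N = 2*√11 (N = √(-4 + 8*6) = √(-4 + 48) = √44 = 2*√11 ≈ 6.6332)
V(f) = 2*√(-3 + f)
J = 14 (J = 5 - (2*√(-3 + 3) - 9) = 5 - (2*√0 - 9) = 5 - (2*0 - 9) = 5 - (0 - 9) = 5 - 1*(-9) = 5 + 9 = 14)
N*(J - 2)² = (2*√11)*(14 - 2)² = (2*√11)*12² = (2*√11)*144 = 288*√11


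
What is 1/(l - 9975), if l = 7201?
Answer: -1/2774 ≈ -0.00036049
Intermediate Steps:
1/(l - 9975) = 1/(7201 - 9975) = 1/(-2774) = -1/2774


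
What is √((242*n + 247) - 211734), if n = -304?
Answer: I*√285055 ≈ 533.91*I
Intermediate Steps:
√((242*n + 247) - 211734) = √((242*(-304) + 247) - 211734) = √((-73568 + 247) - 211734) = √(-73321 - 211734) = √(-285055) = I*√285055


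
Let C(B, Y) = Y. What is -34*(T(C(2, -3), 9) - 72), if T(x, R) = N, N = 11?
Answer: 2074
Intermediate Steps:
T(x, R) = 11
-34*(T(C(2, -3), 9) - 72) = -34*(11 - 72) = -34*(-61) = 2074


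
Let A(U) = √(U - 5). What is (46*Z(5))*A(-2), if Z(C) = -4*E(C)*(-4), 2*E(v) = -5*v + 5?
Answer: -7360*I*√7 ≈ -19473.0*I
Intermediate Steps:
E(v) = 5/2 - 5*v/2 (E(v) = (-5*v + 5)/2 = (5 - 5*v)/2 = 5/2 - 5*v/2)
A(U) = √(-5 + U)
Z(C) = 40 - 40*C (Z(C) = -4*(5/2 - 5*C/2)*(-4) = (-10 + 10*C)*(-4) = 40 - 40*C)
(46*Z(5))*A(-2) = (46*(40 - 40*5))*√(-5 - 2) = (46*(40 - 200))*√(-7) = (46*(-160))*(I*√7) = -7360*I*√7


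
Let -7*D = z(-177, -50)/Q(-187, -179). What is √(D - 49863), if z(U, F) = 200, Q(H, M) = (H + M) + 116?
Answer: I*√61082035/35 ≈ 223.3*I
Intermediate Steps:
Q(H, M) = 116 + H + M
D = 4/35 (D = -200/(7*(116 - 187 - 179)) = -200/(7*(-250)) = -200*(-1)/(7*250) = -⅐*(-⅘) = 4/35 ≈ 0.11429)
√(D - 49863) = √(4/35 - 49863) = √(-1745201/35) = I*√61082035/35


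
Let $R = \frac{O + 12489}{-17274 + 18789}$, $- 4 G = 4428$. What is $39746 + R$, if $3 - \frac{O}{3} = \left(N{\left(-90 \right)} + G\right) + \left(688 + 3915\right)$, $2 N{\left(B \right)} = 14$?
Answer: $\frac{20072393}{505} \approx 39747.0$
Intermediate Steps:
$N{\left(B \right)} = 7$ ($N{\left(B \right)} = \frac{1}{2} \cdot 14 = 7$)
$G = -1107$ ($G = \left(- \frac{1}{4}\right) 4428 = -1107$)
$O = -10500$ ($O = 9 - 3 \left(\left(7 - 1107\right) + \left(688 + 3915\right)\right) = 9 - 3 \left(-1100 + 4603\right) = 9 - 10509 = -10500$)
$R = \frac{663}{505}$ ($R = \frac{-10500 + 12489}{-17274 + 18789} = \frac{1989}{1515} = 1989 \cdot \frac{1}{1515} = \frac{663}{505} \approx 1.3129$)
$39746 + R = 39746 + \frac{663}{505} = \frac{20072393}{505}$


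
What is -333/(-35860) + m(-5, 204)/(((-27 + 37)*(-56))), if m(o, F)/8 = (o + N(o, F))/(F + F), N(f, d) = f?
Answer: 246727/25604040 ≈ 0.0096363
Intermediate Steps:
m(o, F) = 8*o/F (m(o, F) = 8*((o + o)/(F + F)) = 8*((2*o)/((2*F))) = 8*((2*o)*(1/(2*F))) = 8*(o/F) = 8*o/F)
-333/(-35860) + m(-5, 204)/(((-27 + 37)*(-56))) = -333/(-35860) + (8*(-5)/204)/(((-27 + 37)*(-56))) = -333*(-1/35860) + (8*(-5)*(1/204))/((10*(-56))) = 333/35860 - 10/51/(-560) = 333/35860 - 10/51*(-1/560) = 333/35860 + 1/2856 = 246727/25604040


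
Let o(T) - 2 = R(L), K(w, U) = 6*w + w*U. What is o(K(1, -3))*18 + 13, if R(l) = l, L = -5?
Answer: -41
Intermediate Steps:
K(w, U) = 6*w + U*w
o(T) = -3 (o(T) = 2 - 5 = -3)
o(K(1, -3))*18 + 13 = -3*18 + 13 = -54 + 13 = -41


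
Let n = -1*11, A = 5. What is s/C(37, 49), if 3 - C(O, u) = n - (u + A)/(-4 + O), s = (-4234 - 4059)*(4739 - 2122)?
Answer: -238730591/172 ≈ -1.3880e+6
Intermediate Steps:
n = -11
s = -21702781 (s = -8293*2617 = -21702781)
C(O, u) = 14 + (5 + u)/(-4 + O) (C(O, u) = 3 - (-11 - (u + 5)/(-4 + O)) = 3 - (-11 - (5 + u)/(-4 + O)) = 3 + (11 + (5 + u)/(-4 + O)) = 14 + (5 + u)/(-4 + O))
s/C(37, 49) = -21702781*(-4 + 37)/(-51 + 49 + 14*37) = -21702781*33/(-51 + 49 + 518) = -21702781/((1/33)*516) = -21702781/172/11 = -21702781*11/172 = -238730591/172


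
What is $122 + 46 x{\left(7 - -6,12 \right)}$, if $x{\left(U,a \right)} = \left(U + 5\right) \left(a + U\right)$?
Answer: $20822$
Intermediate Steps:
$x{\left(U,a \right)} = \left(5 + U\right) \left(U + a\right)$
$122 + 46 x{\left(7 - -6,12 \right)} = 122 + 46 \left(\left(7 - -6\right)^{2} + 5 \left(7 - -6\right) + 5 \cdot 12 + \left(7 - -6\right) 12\right) = 122 + 46 \left(\left(7 + 6\right)^{2} + 5 \left(7 + 6\right) + 60 + \left(7 + 6\right) 12\right) = 122 + 46 \left(13^{2} + 5 \cdot 13 + 60 + 13 \cdot 12\right) = 122 + 46 \left(169 + 65 + 60 + 156\right) = 122 + 46 \cdot 450 = 122 + 20700 = 20822$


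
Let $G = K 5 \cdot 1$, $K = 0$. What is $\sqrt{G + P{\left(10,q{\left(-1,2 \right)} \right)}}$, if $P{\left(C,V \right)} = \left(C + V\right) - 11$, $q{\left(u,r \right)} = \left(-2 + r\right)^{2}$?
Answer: $i \approx 1.0 i$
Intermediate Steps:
$P{\left(C,V \right)} = -11 + C + V$
$G = 0$ ($G = 0 \cdot 5 \cdot 1 = 0 \cdot 1 = 0$)
$\sqrt{G + P{\left(10,q{\left(-1,2 \right)} \right)}} = \sqrt{0 + \left(-11 + 10 + \left(-2 + 2\right)^{2}\right)} = \sqrt{0 + \left(-11 + 10 + 0^{2}\right)} = \sqrt{0 + \left(-11 + 10 + 0\right)} = \sqrt{0 - 1} = \sqrt{-1} = i$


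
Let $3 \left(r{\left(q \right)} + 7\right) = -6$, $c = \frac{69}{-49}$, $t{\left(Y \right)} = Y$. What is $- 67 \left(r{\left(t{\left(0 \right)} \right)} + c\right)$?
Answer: $\frac{34170}{49} \approx 697.35$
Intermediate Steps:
$c = - \frac{69}{49}$ ($c = 69 \left(- \frac{1}{49}\right) = - \frac{69}{49} \approx -1.4082$)
$r{\left(q \right)} = -9$ ($r{\left(q \right)} = -7 + \frac{1}{3} \left(-6\right) = -7 - 2 = -9$)
$- 67 \left(r{\left(t{\left(0 \right)} \right)} + c\right) = - 67 \left(-9 - \frac{69}{49}\right) = \left(-67\right) \left(- \frac{510}{49}\right) = \frac{34170}{49}$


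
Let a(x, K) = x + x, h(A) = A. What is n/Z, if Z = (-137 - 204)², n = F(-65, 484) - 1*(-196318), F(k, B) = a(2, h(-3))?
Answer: 196322/116281 ≈ 1.6883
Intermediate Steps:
a(x, K) = 2*x
F(k, B) = 4 (F(k, B) = 2*2 = 4)
n = 196322 (n = 4 - 1*(-196318) = 4 + 196318 = 196322)
Z = 116281 (Z = (-341)² = 116281)
n/Z = 196322/116281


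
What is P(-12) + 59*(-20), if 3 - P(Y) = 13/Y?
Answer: -14111/12 ≈ -1175.9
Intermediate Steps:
P(Y) = 3 - 13/Y
P(-12) + 59*(-20) = (3 - 13/(-12)) + 59*(-20) = (3 - 13*(-1/12)) - 1180 = (3 + 13/12) - 1180 = 49/12 - 1180 = -14111/12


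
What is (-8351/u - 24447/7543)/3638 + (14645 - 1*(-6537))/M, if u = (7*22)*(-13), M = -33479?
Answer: -166174443213165/262751565901396 ≈ -0.63244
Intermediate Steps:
u = -2002 (u = 154*(-13) = -2002)
(-8351/u - 24447/7543)/3638 + (14645 - 1*(-6537))/M = (-8351/(-2002) - 24447/7543)/3638 + (14645 - 1*(-6537))/(-33479) = (-8351*(-1/2002) - 24447*1/7543)*(1/3638) + (14645 + 6537)*(-1/33479) = (1193/286 - 24447/7543)*(1/3638) + 21182*(-1/33479) = (2006957/2157298)*(1/3638) - 21182/33479 = 2006957/7848250124 - 21182/33479 = -166174443213165/262751565901396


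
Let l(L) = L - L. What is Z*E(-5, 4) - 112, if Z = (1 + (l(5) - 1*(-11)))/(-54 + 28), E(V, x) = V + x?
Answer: -1450/13 ≈ -111.54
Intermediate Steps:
l(L) = 0
Z = -6/13 (Z = (1 + (0 - 1*(-11)))/(-54 + 28) = (1 + (0 + 11))/(-26) = (1 + 11)*(-1/26) = 12*(-1/26) = -6/13 ≈ -0.46154)
Z*E(-5, 4) - 112 = -6*(-5 + 4)/13 - 112 = -6/13*(-1) - 112 = 6/13 - 112 = -1450/13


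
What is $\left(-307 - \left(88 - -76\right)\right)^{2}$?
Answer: $221841$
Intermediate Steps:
$\left(-307 - \left(88 - -76\right)\right)^{2} = \left(-307 - 164\right)^{2} = \left(-471\right)^{2} = 221841$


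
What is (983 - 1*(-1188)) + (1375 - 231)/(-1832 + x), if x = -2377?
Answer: 9136595/4209 ≈ 2170.7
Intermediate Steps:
(983 - 1*(-1188)) + (1375 - 231)/(-1832 + x) = (983 - 1*(-1188)) + (1375 - 231)/(-1832 - 2377) = (983 + 1188) + 1144/(-4209) = 2171 + 1144*(-1/4209) = 2171 - 1144/4209 = 9136595/4209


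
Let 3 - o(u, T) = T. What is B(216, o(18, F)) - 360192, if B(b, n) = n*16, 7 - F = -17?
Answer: -360528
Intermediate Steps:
F = 24 (F = 7 - 1*(-17) = 7 + 17 = 24)
o(u, T) = 3 - T
B(b, n) = 16*n
B(216, o(18, F)) - 360192 = 16*(3 - 1*24) - 360192 = 16*(3 - 24) - 360192 = 16*(-21) - 360192 = -336 - 360192 = -360528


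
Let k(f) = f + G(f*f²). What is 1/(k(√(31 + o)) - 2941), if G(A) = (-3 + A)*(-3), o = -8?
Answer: -733/2122568 + 17*√23/2122568 ≈ -0.00030693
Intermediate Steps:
G(A) = 9 - 3*A
k(f) = 9 + f - 3*f³ (k(f) = f + (9 - 3*f*f²) = f + (9 - 3*f³) = 9 + f - 3*f³)
1/(k(√(31 + o)) - 2941) = 1/((9 + √(31 - 8) - 3*(31 - 8)^(3/2)) - 2941) = 1/((9 + √23 - 3*23*√23) - 2941) = 1/((9 + √23 - 69*√23) - 2941) = 1/((9 - 68*√23) - 2941) = 1/(-2932 - 68*√23)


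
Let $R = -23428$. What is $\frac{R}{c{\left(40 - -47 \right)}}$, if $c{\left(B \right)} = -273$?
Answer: $\frac{23428}{273} \approx 85.817$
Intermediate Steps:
$\frac{R}{c{\left(40 - -47 \right)}} = - \frac{23428}{-273} = \left(-23428\right) \left(- \frac{1}{273}\right) = \frac{23428}{273}$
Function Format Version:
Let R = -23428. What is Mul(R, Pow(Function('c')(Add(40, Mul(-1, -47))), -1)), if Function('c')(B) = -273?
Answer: Rational(23428, 273) ≈ 85.817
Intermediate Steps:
Mul(R, Pow(Function('c')(Add(40, Mul(-1, -47))), -1)) = Mul(-23428, Pow(-273, -1)) = Mul(-23428, Rational(-1, 273)) = Rational(23428, 273)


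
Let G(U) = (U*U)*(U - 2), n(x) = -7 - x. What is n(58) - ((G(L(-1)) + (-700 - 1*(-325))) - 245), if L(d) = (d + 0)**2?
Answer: 556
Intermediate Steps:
L(d) = d**2
G(U) = U**2*(-2 + U)
n(58) - ((G(L(-1)) + (-700 - 1*(-325))) - 245) = (-7 - 1*58) - ((((-1)**2)**2*(-2 + (-1)**2) + (-700 - 1*(-325))) - 245) = (-7 - 58) - ((1**2*(-2 + 1) + (-700 + 325)) - 245) = -65 - ((1*(-1) - 375) - 245) = -65 - ((-1 - 375) - 245) = -65 - (-376 - 245) = -65 - 1*(-621) = -65 + 621 = 556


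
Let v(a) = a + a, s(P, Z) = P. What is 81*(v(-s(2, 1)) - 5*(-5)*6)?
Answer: 11826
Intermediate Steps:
v(a) = 2*a
81*(v(-s(2, 1)) - 5*(-5)*6) = 81*(2*(-1*2) - 5*(-5)*6) = 81*(2*(-2) + 25*6) = 81*(-4 + 150) = 81*146 = 11826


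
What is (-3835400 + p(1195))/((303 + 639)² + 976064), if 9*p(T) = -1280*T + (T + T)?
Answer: -2002545/931714 ≈ -2.1493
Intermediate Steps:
p(T) = -142*T (p(T) = (-1280*T + (T + T))/9 = (-1280*T + 2*T)/9 = (-1278*T)/9 = -142*T)
(-3835400 + p(1195))/((303 + 639)² + 976064) = (-3835400 - 142*1195)/((303 + 639)² + 976064) = (-3835400 - 169690)/(942² + 976064) = -4005090/(887364 + 976064) = -4005090/1863428 = -4005090*1/1863428 = -2002545/931714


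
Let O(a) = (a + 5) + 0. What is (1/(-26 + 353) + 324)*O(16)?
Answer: 741643/109 ≈ 6804.1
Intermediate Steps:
O(a) = 5 + a (O(a) = (5 + a) + 0 = 5 + a)
(1/(-26 + 353) + 324)*O(16) = (1/(-26 + 353) + 324)*(5 + 16) = (1/327 + 324)*21 = (105949/327)*21 = 741643/109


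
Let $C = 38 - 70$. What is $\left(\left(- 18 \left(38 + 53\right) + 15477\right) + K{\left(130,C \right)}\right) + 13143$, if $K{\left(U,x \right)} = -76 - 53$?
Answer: $26853$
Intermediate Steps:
$C = -32$ ($C = 38 - 70 = -32$)
$K{\left(U,x \right)} = -129$
$\left(\left(- 18 \left(38 + 53\right) + 15477\right) + K{\left(130,C \right)}\right) + 13143 = \left(\left(- 18 \left(38 + 53\right) + 15477\right) - 129\right) + 13143 = \left(\left(\left(-18\right) 91 + 15477\right) - 129\right) + 13143 = \left(\left(-1638 + 15477\right) - 129\right) + 13143 = \left(13839 - 129\right) + 13143 = 13710 + 13143 = 26853$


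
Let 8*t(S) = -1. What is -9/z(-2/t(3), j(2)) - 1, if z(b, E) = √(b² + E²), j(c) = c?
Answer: -1 - 9*√65/130 ≈ -1.5582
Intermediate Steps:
t(S) = -⅛ (t(S) = (⅛)*(-1) = -⅛)
z(b, E) = √(E² + b²)
-9/z(-2/t(3), j(2)) - 1 = -9/√(2² + (-2/(-⅛))²) - 1 = -9/√(4 + (-2*(-8))²) - 1 = -9/√(4 + 16²) - 1 = -9/√(4 + 256) - 1 = -9/√260 - 1 = -9/(2*√65) - 1 = (√65/130)*(-9) - 1 = -9*√65/130 - 1 = -1 - 9*√65/130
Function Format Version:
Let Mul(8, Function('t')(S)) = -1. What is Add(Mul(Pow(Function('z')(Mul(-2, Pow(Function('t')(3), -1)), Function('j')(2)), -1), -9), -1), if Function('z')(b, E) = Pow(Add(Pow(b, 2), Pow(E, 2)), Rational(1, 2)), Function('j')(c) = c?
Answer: Add(-1, Mul(Rational(-9, 130), Pow(65, Rational(1, 2)))) ≈ -1.5582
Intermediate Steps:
Function('t')(S) = Rational(-1, 8) (Function('t')(S) = Mul(Rational(1, 8), -1) = Rational(-1, 8))
Function('z')(b, E) = Pow(Add(Pow(E, 2), Pow(b, 2)), Rational(1, 2))
Add(Mul(Pow(Function('z')(Mul(-2, Pow(Function('t')(3), -1)), Function('j')(2)), -1), -9), -1) = Add(Mul(Pow(Pow(Add(Pow(2, 2), Pow(Mul(-2, Pow(Rational(-1, 8), -1)), 2)), Rational(1, 2)), -1), -9), -1) = Add(Mul(Pow(Pow(Add(4, Pow(Mul(-2, -8), 2)), Rational(1, 2)), -1), -9), -1) = Add(Mul(Pow(Pow(Add(4, Pow(16, 2)), Rational(1, 2)), -1), -9), -1) = Add(Mul(Pow(Pow(Add(4, 256), Rational(1, 2)), -1), -9), -1) = Add(Mul(Pow(Pow(260, Rational(1, 2)), -1), -9), -1) = Add(Mul(Pow(Mul(2, Pow(65, Rational(1, 2))), -1), -9), -1) = Add(Mul(Mul(Rational(1, 130), Pow(65, Rational(1, 2))), -9), -1) = Add(Mul(Rational(-9, 130), Pow(65, Rational(1, 2))), -1) = Add(-1, Mul(Rational(-9, 130), Pow(65, Rational(1, 2))))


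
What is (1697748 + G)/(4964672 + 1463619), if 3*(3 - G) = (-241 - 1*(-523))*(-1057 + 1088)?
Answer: 1694837/6428291 ≈ 0.26365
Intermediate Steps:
G = -2911 (G = 3 - (-241 - 1*(-523))*(-1057 + 1088)/3 = 3 - (-241 + 523)*31/3 = 3 - 94*31 = 3 - ⅓*8742 = 3 - 2914 = -2911)
(1697748 + G)/(4964672 + 1463619) = (1697748 - 2911)/(4964672 + 1463619) = 1694837/6428291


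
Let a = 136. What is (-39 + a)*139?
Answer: 13483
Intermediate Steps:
(-39 + a)*139 = (-39 + 136)*139 = 97*139 = 13483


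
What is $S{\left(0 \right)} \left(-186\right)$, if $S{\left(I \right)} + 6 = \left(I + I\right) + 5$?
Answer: $186$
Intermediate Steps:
$S{\left(I \right)} = -1 + 2 I$ ($S{\left(I \right)} = -6 + \left(\left(I + I\right) + 5\right) = -6 + \left(2 I + 5\right) = -6 + \left(5 + 2 I\right) = -1 + 2 I$)
$S{\left(0 \right)} \left(-186\right) = \left(-1 + 2 \cdot 0\right) \left(-186\right) = \left(-1 + 0\right) \left(-186\right) = \left(-1\right) \left(-186\right) = 186$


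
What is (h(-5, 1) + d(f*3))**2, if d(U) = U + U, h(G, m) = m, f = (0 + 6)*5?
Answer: 32761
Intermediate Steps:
f = 30 (f = 6*5 = 30)
d(U) = 2*U
(h(-5, 1) + d(f*3))**2 = (1 + 2*(30*3))**2 = (1 + 2*90)**2 = (1 + 180)**2 = 181**2 = 32761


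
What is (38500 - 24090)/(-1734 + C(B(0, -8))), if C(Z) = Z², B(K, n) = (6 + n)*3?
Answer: -7205/849 ≈ -8.4865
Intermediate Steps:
B(K, n) = 18 + 3*n
(38500 - 24090)/(-1734 + C(B(0, -8))) = (38500 - 24090)/(-1734 + (18 + 3*(-8))²) = 14410/(-1734 + (18 - 24)²) = 14410/(-1734 + (-6)²) = 14410/(-1734 + 36) = 14410/(-1698) = 14410*(-1/1698) = -7205/849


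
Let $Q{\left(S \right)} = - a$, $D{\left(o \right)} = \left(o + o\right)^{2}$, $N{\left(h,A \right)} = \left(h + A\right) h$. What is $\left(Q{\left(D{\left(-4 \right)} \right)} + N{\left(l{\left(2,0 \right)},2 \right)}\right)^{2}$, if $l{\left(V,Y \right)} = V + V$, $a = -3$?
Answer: $729$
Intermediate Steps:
$l{\left(V,Y \right)} = 2 V$
$N{\left(h,A \right)} = h \left(A + h\right)$ ($N{\left(h,A \right)} = \left(A + h\right) h = h \left(A + h\right)$)
$D{\left(o \right)} = 4 o^{2}$ ($D{\left(o \right)} = \left(2 o\right)^{2} = 4 o^{2}$)
$Q{\left(S \right)} = 3$ ($Q{\left(S \right)} = \left(-1\right) \left(-3\right) = 3$)
$\left(Q{\left(D{\left(-4 \right)} \right)} + N{\left(l{\left(2,0 \right)},2 \right)}\right)^{2} = \left(3 + 2 \cdot 2 \left(2 + 2 \cdot 2\right)\right)^{2} = \left(3 + 4 \left(2 + 4\right)\right)^{2} = \left(3 + 4 \cdot 6\right)^{2} = \left(3 + 24\right)^{2} = 27^{2} = 729$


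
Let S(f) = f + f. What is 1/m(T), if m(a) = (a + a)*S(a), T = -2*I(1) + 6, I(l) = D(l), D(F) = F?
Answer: 1/64 ≈ 0.015625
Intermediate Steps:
S(f) = 2*f
I(l) = l
T = 4 (T = -2*1 + 6 = -2 + 6 = 4)
m(a) = 4*a² (m(a) = (a + a)*(2*a) = (2*a)*(2*a) = 4*a²)
1/m(T) = 1/(4*4²) = 1/(4*16) = 1/64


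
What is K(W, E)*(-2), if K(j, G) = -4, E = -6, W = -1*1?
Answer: 8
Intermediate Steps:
W = -1
K(W, E)*(-2) = -4*(-2) = 8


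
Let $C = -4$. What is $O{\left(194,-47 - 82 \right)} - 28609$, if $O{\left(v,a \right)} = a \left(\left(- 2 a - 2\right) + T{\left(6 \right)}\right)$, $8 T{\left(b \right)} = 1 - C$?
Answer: $- \frac{493709}{8} \approx -61714.0$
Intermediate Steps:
$T{\left(b \right)} = \frac{5}{8}$ ($T{\left(b \right)} = \frac{1 - -4}{8} = \frac{1 + 4}{8} = \frac{1}{8} \cdot 5 = \frac{5}{8}$)
$O{\left(v,a \right)} = a \left(- \frac{11}{8} - 2 a\right)$ ($O{\left(v,a \right)} = a \left(\left(- 2 a - 2\right) + \frac{5}{8}\right) = a \left(\left(-2 - 2 a\right) + \frac{5}{8}\right) = a \left(- \frac{11}{8} - 2 a\right)$)
$O{\left(194,-47 - 82 \right)} - 28609 = - \frac{\left(-47 - 82\right) \left(11 + 16 \left(-47 - 82\right)\right)}{8} - 28609 = \left(- \frac{1}{8}\right) \left(-129\right) \left(11 + 16 \left(-129\right)\right) - 28609 = \left(- \frac{1}{8}\right) \left(-129\right) \left(11 - 2064\right) - 28609 = \left(- \frac{1}{8}\right) \left(-129\right) \left(-2053\right) - 28609 = - \frac{264837}{8} - 28609 = - \frac{493709}{8}$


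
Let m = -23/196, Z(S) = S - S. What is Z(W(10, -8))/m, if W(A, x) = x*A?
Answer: 0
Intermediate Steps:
W(A, x) = A*x
Z(S) = 0
m = -23/196 (m = (1/196)*(-23) = -23/196 ≈ -0.11735)
Z(W(10, -8))/m = 0/(-23/196) = 0*(-196/23) = 0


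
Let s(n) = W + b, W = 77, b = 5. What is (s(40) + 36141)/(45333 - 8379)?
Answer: 36223/36954 ≈ 0.98022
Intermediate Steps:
s(n) = 82 (s(n) = 77 + 5 = 82)
(s(40) + 36141)/(45333 - 8379) = (82 + 36141)/(45333 - 8379) = 36223/36954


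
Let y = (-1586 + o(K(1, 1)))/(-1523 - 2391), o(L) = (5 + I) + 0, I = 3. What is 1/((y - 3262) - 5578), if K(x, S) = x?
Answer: -1957/17299091 ≈ -0.00011313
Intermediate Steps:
o(L) = 8 (o(L) = (5 + 3) + 0 = 8 + 0 = 8)
y = 789/1957 (y = (-1586 + 8)/(-1523 - 2391) = -1578/(-3914) = -1578*(-1/3914) = 789/1957 ≈ 0.40317)
1/((y - 3262) - 5578) = 1/((789/1957 - 3262) - 5578) = 1/(-6382945/1957 - 5578) = 1/(-17299091/1957) = -1957/17299091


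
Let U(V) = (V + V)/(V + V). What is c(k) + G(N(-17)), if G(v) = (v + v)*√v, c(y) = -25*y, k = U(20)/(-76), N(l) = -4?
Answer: 25/76 - 16*I ≈ 0.32895 - 16.0*I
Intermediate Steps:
U(V) = 1 (U(V) = (2*V)/((2*V)) = (2*V)*(1/(2*V)) = 1)
k = -1/76 (k = 1/(-76) = 1*(-1/76) = -1/76 ≈ -0.013158)
G(v) = 2*v^(3/2) (G(v) = (2*v)*√v = 2*v^(3/2))
c(k) + G(N(-17)) = -25*(-1/76) + 2*(-4)^(3/2) = 25/76 + 2*(-8*I) = 25/76 - 16*I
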